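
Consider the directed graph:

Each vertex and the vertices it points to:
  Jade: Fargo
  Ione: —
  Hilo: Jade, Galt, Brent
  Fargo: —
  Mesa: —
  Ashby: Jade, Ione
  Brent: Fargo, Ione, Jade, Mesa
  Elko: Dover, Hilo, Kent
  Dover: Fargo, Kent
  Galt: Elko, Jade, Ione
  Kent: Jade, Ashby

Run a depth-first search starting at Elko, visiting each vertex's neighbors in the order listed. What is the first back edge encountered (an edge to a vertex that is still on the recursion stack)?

DFS from Elko (visiting each vertex's neighbors in the order listed); mark gray on enter, black on exit:
Elko gray
  Dover gray
    Fargo gray
    Fargo black
    Kent gray
      Jade gray
        Jade→Fargo: Fargo black — skip
      Jade black
      Ashby gray
        Ashby→Jade: Jade black — skip
        Ione gray
        Ione black
      Ashby black
    Kent black
  Dover black
  Hilo gray
    Hilo→Jade: Jade black — skip
    Galt gray
      Galt→Elko: Elko is gray → back edge
First back edge: Galt → Elko.

Galt->Elko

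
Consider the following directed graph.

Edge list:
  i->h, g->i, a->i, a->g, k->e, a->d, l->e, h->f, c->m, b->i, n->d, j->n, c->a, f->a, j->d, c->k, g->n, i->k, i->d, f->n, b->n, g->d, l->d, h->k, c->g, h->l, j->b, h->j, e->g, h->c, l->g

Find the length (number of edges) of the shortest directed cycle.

For each vertex v, BFS finds the shortest path from v back to v.
The shortest such closed walk is h → l → g → i → h, length 4.

4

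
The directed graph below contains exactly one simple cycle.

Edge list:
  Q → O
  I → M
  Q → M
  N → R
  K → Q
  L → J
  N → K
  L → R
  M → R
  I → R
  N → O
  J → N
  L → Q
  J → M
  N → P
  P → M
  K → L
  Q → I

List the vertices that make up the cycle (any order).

J, K, L, N

DFS with gray/black marking from K:
K gray
  Q gray
    M gray
      R gray
      R black
    M black
    O gray
    O black
    I gray
      I→M: M black — skip
      I→R: R black — skip
    I black
  Q black
  L gray
    L→R: R black — skip
    J gray
      J→M: M black — skip
      N gray
        N→K: K is gray → back edge
Back edge closes the cycle K → L → J → N → K; its vertices are {J, K, L, N}.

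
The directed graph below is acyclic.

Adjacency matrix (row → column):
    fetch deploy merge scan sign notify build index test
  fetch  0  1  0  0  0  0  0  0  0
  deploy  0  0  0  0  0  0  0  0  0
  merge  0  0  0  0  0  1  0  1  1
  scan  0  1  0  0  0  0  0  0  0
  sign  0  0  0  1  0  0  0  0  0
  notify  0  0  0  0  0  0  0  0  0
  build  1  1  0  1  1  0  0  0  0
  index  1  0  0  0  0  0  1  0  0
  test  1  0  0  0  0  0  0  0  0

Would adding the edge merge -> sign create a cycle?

No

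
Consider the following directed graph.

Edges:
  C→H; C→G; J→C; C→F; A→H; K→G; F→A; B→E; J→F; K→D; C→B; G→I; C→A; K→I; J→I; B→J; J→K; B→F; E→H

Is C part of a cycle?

Yes

C is on a cycle iff C can reach itself via ≥1 edge.
C → B → J → C — yes.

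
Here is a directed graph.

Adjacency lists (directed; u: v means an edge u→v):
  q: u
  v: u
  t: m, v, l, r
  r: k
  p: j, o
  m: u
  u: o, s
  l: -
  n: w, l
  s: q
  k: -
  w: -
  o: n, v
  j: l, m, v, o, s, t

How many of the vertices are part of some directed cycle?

A vertex is on a directed cycle iff it belongs to a strongly connected component of size ≥ 2 (or has a self-loop).
The vertices on cycles are {o, q, s, u, v} — 5 in total.

5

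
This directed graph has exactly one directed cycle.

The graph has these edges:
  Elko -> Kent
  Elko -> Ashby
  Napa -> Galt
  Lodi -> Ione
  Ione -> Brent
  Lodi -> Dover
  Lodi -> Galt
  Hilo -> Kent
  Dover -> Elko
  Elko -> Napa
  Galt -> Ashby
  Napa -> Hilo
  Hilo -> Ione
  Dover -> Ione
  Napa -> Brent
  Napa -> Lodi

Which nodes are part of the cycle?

DFS with gray/black marking from Elko:
Elko gray
  Napa gray
    Brent gray
    Brent black
    Hilo gray
      Ione gray
        Ione→Brent: Brent black — skip
      Ione black
      Kent gray
      Kent black
    Hilo black
    Lodi gray
      Dover gray
        Dover→Ione: Ione black — skip
        Dover→Elko: Elko is gray → back edge
Back edge closes the cycle Elko → Napa → Lodi → Dover → Elko; its vertices are {Elko, Lodi, Napa, Dover}.

Elko, Lodi, Napa, Dover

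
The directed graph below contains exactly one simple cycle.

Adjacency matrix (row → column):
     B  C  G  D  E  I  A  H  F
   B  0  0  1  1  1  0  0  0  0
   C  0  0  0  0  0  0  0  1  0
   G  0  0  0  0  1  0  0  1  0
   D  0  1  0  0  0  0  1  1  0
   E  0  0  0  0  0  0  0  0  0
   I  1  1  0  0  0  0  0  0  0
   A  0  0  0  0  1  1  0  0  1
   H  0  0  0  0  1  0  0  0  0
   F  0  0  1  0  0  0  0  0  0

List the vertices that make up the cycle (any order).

DFS with gray/black marking from D:
D gray
  A gray
    I gray
      C gray
        H gray
          E gray
          E black
        H black
      C black
      B gray
        G gray
          G→E: E black — skip
          G→H: H black — skip
        G black
        B→E: E black — skip
        B→D: D is gray → back edge
Back edge closes the cycle D → A → I → B → D; its vertices are {A, B, D, I}.

A, B, D, I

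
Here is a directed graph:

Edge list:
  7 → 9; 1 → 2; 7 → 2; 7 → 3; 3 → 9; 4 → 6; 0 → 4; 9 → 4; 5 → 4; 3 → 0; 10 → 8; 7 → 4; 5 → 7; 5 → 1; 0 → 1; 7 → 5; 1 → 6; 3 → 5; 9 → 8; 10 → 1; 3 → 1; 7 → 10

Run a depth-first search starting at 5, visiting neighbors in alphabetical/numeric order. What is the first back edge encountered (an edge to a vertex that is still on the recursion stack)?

3→5

DFS from 5 (visiting neighbors in alphabetical/numeric order); mark gray on enter, black on exit:
5 gray
  1 gray
    2 gray
    2 black
    6 gray
    6 black
  1 black
  4 gray
    4→6: 6 black — skip
  4 black
  7 gray
    7→2: 2 black — skip
    3 gray
      0 gray
        0→1: 1 black — skip
        0→4: 4 black — skip
      0 black
      3→1: 1 black — skip
      3→5: 5 is gray → back edge
First back edge: 3 → 5.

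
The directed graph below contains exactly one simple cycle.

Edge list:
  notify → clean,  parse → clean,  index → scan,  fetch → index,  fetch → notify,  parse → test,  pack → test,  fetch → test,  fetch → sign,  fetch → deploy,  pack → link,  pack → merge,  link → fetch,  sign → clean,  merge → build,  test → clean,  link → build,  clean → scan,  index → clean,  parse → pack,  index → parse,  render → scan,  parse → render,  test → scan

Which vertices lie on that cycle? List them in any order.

DFS with gray/black marking from pack:
pack gray
  merge gray
    build gray
    build black
  merge black
  test gray
    clean gray
      scan gray
      scan black
    clean black
    test→scan: scan black — skip
  test black
  link gray
    fetch gray
      notify gray
        notify→clean: clean black — skip
      notify black
      fetch→test: test black — skip
      index gray
        parse gray
          render gray
            render→scan: scan black — skip
          render black
          parse→pack: pack is gray → back edge
Back edge closes the cycle pack → link → fetch → index → parse → pack; its vertices are {link, pack, fetch, index, parse}.

link, pack, fetch, index, parse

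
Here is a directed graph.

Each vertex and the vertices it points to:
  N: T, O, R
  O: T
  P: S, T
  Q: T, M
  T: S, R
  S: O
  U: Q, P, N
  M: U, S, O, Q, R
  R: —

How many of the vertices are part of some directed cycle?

A vertex is on a directed cycle iff it belongs to a strongly connected component of size ≥ 2 (or has a self-loop).
The vertices on cycles are {M, O, Q, S, T, U} — 6 in total.

6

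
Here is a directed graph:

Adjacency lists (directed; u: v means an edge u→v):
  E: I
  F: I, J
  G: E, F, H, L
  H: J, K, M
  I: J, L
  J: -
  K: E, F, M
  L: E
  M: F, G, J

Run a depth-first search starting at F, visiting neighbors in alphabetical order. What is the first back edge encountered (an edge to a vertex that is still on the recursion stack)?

E→I

DFS from F (visiting neighbors in alphabetical order); mark gray on enter, black on exit:
F gray
  I gray
    J gray
    J black
    L gray
      E gray
        E→I: I is gray → back edge
First back edge: E → I.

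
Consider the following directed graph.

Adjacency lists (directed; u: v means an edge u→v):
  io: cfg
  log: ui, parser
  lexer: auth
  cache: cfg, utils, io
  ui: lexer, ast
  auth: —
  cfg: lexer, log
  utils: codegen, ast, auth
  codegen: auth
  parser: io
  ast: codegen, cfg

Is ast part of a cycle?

Yes

ast is on a cycle iff ast can reach itself via ≥1 edge.
ast → cfg → log → ui → ast — yes.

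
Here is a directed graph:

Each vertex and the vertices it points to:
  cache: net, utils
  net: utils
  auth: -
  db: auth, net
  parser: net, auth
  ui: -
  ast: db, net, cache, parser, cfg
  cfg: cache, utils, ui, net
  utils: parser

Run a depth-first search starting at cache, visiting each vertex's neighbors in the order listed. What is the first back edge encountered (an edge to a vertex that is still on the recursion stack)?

parser->net

DFS from cache (visiting each vertex's neighbors in the order listed); mark gray on enter, black on exit:
cache gray
  net gray
    utils gray
      parser gray
        parser→net: net is gray → back edge
First back edge: parser → net.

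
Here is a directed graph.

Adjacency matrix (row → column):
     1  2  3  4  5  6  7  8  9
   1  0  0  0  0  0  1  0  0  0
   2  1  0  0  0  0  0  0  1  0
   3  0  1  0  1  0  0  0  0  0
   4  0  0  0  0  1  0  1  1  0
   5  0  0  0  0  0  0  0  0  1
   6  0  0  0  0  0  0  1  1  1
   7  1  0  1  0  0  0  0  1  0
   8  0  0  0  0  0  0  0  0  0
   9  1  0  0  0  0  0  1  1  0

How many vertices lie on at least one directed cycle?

8

A vertex is on a directed cycle iff it belongs to a strongly connected component of size ≥ 2 (or has a self-loop).
The vertices on cycles are {1, 2, 3, 4, 5, 6, 7, 9} — 8 in total.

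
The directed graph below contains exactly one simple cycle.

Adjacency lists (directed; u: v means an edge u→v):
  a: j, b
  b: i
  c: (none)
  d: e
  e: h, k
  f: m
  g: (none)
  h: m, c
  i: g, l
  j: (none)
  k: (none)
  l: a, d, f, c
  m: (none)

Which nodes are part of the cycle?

DFS with gray/black marking from i:
i gray
  g gray
  g black
  l gray
    a gray
      j gray
      j black
      b gray
        b→i: i is gray → back edge
Back edge closes the cycle i → l → a → b → i; its vertices are {a, b, i, l}.

a, b, i, l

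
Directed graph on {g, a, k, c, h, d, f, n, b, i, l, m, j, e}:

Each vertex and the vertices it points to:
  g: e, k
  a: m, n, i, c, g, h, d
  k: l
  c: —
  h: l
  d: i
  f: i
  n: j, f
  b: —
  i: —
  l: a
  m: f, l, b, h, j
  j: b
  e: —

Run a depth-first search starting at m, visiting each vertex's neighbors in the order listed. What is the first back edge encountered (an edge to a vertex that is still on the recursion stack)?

a→m

DFS from m (visiting each vertex's neighbors in the order listed); mark gray on enter, black on exit:
m gray
  f gray
    i gray
    i black
  f black
  l gray
    a gray
      a→m: m is gray → back edge
First back edge: a → m.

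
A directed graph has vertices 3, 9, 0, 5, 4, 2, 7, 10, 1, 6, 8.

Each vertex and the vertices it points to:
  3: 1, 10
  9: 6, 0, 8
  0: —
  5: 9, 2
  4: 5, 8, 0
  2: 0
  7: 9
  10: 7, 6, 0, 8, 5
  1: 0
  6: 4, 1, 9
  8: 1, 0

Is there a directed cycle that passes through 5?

Yes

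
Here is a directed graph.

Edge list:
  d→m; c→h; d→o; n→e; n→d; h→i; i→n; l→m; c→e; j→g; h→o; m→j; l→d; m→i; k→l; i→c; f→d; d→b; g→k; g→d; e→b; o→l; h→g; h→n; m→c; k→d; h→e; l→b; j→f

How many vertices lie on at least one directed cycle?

12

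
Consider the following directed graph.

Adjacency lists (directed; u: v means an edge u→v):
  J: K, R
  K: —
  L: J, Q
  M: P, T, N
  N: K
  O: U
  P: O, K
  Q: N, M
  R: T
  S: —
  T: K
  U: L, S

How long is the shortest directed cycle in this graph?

For each vertex v, BFS finds the shortest path from v back to v.
The shortest such closed walk is U → L → Q → M → P → O → U, length 6.

6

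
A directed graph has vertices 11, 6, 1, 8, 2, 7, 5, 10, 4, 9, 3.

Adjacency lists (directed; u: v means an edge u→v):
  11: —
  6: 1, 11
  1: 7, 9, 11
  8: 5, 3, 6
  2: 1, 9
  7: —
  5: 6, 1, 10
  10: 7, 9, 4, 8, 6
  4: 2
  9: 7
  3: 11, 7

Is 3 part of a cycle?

No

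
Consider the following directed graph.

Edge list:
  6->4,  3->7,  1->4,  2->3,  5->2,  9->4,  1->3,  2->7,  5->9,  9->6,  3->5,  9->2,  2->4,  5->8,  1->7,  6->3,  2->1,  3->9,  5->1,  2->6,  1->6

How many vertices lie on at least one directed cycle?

A vertex is on a directed cycle iff it belongs to a strongly connected component of size ≥ 2 (or has a self-loop).
The vertices on cycles are {1, 2, 3, 5, 6, 9} — 6 in total.

6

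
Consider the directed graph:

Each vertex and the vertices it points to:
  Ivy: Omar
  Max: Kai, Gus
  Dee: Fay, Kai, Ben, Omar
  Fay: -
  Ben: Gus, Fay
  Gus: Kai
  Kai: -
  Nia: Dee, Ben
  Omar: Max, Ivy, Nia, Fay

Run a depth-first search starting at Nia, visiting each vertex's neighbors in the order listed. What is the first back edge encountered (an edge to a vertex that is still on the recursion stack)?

Ivy->Omar

DFS from Nia (visiting each vertex's neighbors in the order listed); mark gray on enter, black on exit:
Nia gray
  Dee gray
    Fay gray
    Fay black
    Kai gray
    Kai black
    Ben gray
      Gus gray
        Gus→Kai: Kai black — skip
      Gus black
      Ben→Fay: Fay black — skip
    Ben black
    Omar gray
      Max gray
        Max→Kai: Kai black — skip
        Max→Gus: Gus black — skip
      Max black
      Ivy gray
        Ivy→Omar: Omar is gray → back edge
First back edge: Ivy → Omar.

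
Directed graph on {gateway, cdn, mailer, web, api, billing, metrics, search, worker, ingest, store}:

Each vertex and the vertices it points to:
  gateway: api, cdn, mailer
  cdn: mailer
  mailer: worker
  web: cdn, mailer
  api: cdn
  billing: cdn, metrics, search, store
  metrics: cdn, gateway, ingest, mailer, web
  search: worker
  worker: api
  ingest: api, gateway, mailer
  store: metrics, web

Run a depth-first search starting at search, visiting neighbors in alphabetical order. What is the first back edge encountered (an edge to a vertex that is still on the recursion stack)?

DFS from search (visiting neighbors in alphabetical order); mark gray on enter, black on exit:
search gray
  worker gray
    api gray
      cdn gray
        mailer gray
          mailer→worker: worker is gray → back edge
First back edge: mailer → worker.

mailer→worker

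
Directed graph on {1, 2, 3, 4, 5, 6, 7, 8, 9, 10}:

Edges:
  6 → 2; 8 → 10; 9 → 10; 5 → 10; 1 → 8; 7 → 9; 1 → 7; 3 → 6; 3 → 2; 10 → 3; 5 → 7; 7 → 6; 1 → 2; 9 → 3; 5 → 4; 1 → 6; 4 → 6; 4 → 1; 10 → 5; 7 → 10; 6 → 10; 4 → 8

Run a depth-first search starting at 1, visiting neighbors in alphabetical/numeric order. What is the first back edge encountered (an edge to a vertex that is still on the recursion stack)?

DFS from 1 (visiting neighbors in alphabetical/numeric order); mark gray on enter, black on exit:
1 gray
  2 gray
  2 black
  6 gray
    6→2: 2 black — skip
    10 gray
      3 gray
        3→2: 2 black — skip
        3→6: 6 is gray → back edge
First back edge: 3 → 6.

3→6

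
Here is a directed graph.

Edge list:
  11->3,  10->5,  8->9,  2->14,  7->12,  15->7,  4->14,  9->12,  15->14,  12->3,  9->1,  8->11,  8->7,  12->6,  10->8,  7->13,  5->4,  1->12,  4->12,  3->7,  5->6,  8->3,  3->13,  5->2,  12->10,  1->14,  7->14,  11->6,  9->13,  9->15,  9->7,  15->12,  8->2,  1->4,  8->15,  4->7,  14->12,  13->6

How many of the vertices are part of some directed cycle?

13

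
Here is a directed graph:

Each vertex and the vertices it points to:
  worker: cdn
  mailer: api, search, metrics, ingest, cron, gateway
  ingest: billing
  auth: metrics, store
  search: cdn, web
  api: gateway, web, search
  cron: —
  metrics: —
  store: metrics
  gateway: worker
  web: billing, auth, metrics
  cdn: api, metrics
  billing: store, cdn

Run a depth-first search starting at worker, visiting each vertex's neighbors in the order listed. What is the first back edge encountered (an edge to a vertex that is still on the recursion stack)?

DFS from worker (visiting each vertex's neighbors in the order listed); mark gray on enter, black on exit:
worker gray
  cdn gray
    api gray
      gateway gray
        gateway→worker: worker is gray → back edge
First back edge: gateway → worker.

gateway→worker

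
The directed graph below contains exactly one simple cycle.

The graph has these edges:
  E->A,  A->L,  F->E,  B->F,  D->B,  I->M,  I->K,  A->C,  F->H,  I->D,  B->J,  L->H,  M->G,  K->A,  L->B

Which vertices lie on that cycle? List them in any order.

A, B, E, F, L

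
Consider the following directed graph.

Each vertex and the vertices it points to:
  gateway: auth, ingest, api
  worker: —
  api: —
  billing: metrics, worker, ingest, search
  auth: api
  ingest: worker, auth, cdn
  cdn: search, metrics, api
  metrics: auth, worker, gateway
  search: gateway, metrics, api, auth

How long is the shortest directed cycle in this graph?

For each vertex v, BFS finds the shortest path from v back to v.
The shortest such closed walk is metrics → gateway → ingest → cdn → metrics, length 4.

4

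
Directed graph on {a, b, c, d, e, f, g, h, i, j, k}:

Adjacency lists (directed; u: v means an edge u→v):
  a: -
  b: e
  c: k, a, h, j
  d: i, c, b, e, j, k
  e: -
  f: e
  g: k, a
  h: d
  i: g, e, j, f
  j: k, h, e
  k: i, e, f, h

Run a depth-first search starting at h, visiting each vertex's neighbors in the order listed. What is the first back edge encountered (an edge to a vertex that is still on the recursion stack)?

k→i

DFS from h (visiting each vertex's neighbors in the order listed); mark gray on enter, black on exit:
h gray
  d gray
    i gray
      g gray
        k gray
          k→i: i is gray → back edge
First back edge: k → i.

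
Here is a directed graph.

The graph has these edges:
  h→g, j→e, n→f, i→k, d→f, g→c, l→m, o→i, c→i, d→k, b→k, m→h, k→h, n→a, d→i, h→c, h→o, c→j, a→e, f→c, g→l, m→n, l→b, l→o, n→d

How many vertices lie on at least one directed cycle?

A vertex is on a directed cycle iff it belongs to a strongly connected component of size ≥ 2 (or has a self-loop).
The vertices on cycles are {b, c, d, f, g, h, i, k, l, m, n, o} — 12 in total.

12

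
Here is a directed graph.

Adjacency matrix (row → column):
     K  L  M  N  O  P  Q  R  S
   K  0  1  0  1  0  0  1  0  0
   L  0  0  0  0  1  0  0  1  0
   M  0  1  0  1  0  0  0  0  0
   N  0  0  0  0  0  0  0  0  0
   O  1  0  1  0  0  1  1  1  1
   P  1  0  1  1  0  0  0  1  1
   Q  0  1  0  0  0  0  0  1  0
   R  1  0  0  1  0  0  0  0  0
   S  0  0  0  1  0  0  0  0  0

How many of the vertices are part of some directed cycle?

7

A vertex is on a directed cycle iff it belongs to a strongly connected component of size ≥ 2 (or has a self-loop).
The vertices on cycles are {K, L, M, O, P, Q, R} — 7 in total.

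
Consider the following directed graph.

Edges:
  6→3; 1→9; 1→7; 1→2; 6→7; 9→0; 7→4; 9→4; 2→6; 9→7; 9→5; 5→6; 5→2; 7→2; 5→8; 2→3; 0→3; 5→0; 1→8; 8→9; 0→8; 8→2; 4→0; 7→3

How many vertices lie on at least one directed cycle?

8

A vertex is on a directed cycle iff it belongs to a strongly connected component of size ≥ 2 (or has a self-loop).
The vertices on cycles are {0, 2, 4, 5, 6, 7, 8, 9} — 8 in total.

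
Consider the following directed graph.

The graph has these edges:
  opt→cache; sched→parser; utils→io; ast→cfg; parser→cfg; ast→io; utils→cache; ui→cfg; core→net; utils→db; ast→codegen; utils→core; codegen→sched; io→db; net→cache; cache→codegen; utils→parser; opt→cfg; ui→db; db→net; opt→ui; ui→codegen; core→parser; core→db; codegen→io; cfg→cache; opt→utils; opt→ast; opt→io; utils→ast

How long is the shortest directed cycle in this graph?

5

For each vertex v, BFS finds the shortest path from v back to v.
The shortest such closed walk is db → net → cache → codegen → io → db, length 5.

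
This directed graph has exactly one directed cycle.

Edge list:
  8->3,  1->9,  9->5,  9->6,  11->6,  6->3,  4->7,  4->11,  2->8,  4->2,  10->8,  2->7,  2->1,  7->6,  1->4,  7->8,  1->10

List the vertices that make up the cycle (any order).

DFS with gray/black marking from 2:
2 gray
  1 gray
    4 gray
      4→2: 2 is gray → back edge
Back edge closes the cycle 2 → 1 → 4 → 2; its vertices are {1, 2, 4}.

1, 2, 4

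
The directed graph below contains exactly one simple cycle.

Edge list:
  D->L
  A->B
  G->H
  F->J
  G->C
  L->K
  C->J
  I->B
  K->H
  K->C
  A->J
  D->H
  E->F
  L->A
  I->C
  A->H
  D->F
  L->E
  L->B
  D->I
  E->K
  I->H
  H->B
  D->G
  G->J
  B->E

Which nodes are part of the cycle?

B, E, H, K

DFS with gray/black marking from E:
E gray
  K gray
    C gray
      J gray
      J black
    C black
    H gray
      B gray
        B→E: E is gray → back edge
Back edge closes the cycle E → K → H → B → E; its vertices are {B, E, H, K}.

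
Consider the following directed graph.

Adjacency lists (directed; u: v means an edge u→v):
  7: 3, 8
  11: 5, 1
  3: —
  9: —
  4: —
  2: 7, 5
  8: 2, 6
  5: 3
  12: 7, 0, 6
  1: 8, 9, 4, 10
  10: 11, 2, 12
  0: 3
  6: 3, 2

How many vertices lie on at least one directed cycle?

7

A vertex is on a directed cycle iff it belongs to a strongly connected component of size ≥ 2 (or has a self-loop).
The vertices on cycles are {1, 2, 6, 7, 8, 10, 11} — 7 in total.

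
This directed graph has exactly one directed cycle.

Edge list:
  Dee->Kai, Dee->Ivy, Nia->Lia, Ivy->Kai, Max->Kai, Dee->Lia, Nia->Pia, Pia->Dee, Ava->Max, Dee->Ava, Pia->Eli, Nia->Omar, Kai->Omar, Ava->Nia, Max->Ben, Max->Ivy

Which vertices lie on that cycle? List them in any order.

Ava, Dee, Nia, Pia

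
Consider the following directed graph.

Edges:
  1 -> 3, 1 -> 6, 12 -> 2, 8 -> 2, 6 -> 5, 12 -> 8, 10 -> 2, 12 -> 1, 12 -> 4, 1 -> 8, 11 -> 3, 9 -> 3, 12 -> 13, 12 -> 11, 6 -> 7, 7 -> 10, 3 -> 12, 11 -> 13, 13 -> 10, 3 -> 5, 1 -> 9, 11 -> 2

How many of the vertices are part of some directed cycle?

A vertex is on a directed cycle iff it belongs to a strongly connected component of size ≥ 2 (or has a self-loop).
The vertices on cycles are {1, 3, 9, 11, 12} — 5 in total.

5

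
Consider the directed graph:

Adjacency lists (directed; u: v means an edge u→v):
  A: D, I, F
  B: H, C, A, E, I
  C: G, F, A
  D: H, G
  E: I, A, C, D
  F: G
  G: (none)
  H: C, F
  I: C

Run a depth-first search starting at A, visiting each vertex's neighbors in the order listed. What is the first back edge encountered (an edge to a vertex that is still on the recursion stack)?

DFS from A (visiting each vertex's neighbors in the order listed); mark gray on enter, black on exit:
A gray
  D gray
    H gray
      C gray
        G gray
        G black
        F gray
          F→G: G black — skip
        F black
        C→A: A is gray → back edge
First back edge: C → A.

C→A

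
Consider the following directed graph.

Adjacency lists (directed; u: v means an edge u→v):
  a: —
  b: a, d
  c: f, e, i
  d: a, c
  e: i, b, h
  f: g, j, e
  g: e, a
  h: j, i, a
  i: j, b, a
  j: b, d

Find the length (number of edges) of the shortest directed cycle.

4

For each vertex v, BFS finds the shortest path from v back to v.
The shortest such closed walk is c → f → j → d → c, length 4.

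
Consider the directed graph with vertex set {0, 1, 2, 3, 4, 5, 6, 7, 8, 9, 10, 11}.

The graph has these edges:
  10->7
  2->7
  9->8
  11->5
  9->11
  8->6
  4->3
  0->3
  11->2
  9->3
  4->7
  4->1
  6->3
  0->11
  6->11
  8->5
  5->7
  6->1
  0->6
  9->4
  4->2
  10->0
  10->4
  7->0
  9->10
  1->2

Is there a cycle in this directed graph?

Yes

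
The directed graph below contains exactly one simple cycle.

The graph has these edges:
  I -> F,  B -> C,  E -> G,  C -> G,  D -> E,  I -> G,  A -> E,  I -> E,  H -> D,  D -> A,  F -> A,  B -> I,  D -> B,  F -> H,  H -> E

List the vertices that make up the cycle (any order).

B, D, F, H, I

DFS with gray/black marking from D:
D gray
  E gray
    G gray
    G black
  E black
  A gray
    A→E: E black — skip
  A black
  B gray
    I gray
      F gray
        F→A: A black — skip
        H gray
          H→D: D is gray → back edge
Back edge closes the cycle D → B → I → F → H → D; its vertices are {B, D, F, H, I}.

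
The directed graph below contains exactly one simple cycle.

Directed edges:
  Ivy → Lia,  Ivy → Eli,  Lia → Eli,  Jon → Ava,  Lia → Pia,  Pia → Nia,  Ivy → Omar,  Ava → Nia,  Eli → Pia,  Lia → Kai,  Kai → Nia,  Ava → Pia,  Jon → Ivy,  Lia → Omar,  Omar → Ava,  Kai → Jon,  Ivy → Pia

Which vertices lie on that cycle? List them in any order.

Ivy, Jon, Kai, Lia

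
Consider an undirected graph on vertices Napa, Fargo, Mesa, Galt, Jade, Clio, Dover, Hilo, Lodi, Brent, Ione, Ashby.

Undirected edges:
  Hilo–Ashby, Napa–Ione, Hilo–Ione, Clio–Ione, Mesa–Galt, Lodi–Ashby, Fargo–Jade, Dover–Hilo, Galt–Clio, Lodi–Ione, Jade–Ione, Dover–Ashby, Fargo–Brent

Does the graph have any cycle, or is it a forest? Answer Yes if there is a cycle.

Yes

DFS, tracking each vertex's parent; an edge to a visited non-parent vertex closes a cycle.
Start from Clio:
visit Clio (parent –)
  visit Ione (parent Clio)
    visit Napa (parent Ione)
      Napa–Ione: parent, skip
    visit Jade (parent Ione)
      Jade–Ione: parent, skip
      visit Fargo (parent Jade)
        visit Brent (parent Fargo)
          Brent–Fargo: parent, skip
        Fargo–Jade: parent, skip
    Ione–Clio: parent, skip
    visit Lodi (parent Ione)
      visit Ashby (parent Lodi)
        Ashby–Lodi: parent, skip
        visit Dover (parent Ashby)
          Dover–Ashby: parent, skip
          visit Hilo (parent Dover)
            Hilo–Ashby: Ashby visited and ≠ parent → cycle
Cycle: Ashby – Dover – Hilo – Ashby.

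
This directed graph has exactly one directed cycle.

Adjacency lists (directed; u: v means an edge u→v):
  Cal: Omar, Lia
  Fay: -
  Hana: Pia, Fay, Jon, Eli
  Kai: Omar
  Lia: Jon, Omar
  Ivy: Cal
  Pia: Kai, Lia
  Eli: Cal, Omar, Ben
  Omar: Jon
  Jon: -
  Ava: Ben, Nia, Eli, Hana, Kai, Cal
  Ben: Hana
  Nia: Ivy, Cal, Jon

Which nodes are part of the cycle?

Ben, Eli, Hana

DFS with gray/black marking from Hana:
Hana gray
  Pia gray
    Kai gray
      Omar gray
        Jon gray
        Jon black
      Omar black
    Kai black
    Lia gray
      Lia→Jon: Jon black — skip
      Lia→Omar: Omar black — skip
    Lia black
  Pia black
  Fay gray
  Fay black
  Hana→Jon: Jon black — skip
  Eli gray
    Cal gray
      Cal→Omar: Omar black — skip
      Cal→Lia: Lia black — skip
    Cal black
    Eli→Omar: Omar black — skip
    Ben gray
      Ben→Hana: Hana is gray → back edge
Back edge closes the cycle Hana → Eli → Ben → Hana; its vertices are {Ben, Eli, Hana}.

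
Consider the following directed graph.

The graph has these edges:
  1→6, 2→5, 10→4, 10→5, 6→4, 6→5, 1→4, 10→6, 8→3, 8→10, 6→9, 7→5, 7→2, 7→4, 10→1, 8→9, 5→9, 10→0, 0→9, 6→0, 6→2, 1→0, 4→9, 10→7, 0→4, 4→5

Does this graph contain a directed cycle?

DFS with white/gray/black marking, starting from 7:
7 gray
  2 gray
    5 gray
      9 gray
      9 black
    5 black
  2 black
  4 gray
    4→5: 5 black — skip
    4→9: 9 black — skip
  4 black
  7→5: 5 black — skip
7 black
0 gray
  0→9: 9 black — skip
  0→4: 4 black — skip
0 black
1 gray
  1→0: 0 black — skip
  1→4: 4 black — skip
  6 gray
    6→9: 9 black — skip
    6→0: 0 black — skip
    6→2: 2 black — skip
    6→5: 5 black — skip
    6→4: 4 black — skip
  6 black
1 black
3 gray
3 black
8 gray
  8→9: 9 black — skip
  10 gray
    10→7: 7 black — skip
    10→6: 6 black — skip
    10→0: 0 black — skip
    10→5: 5 black — skip
    10→1: 1 black — skip
    10→4: 4 black — skip
  10 black
  8→3: 3 black — skip
8 black
Every edge goes to a white or black vertex — no back edge, so the graph is acyclic.

No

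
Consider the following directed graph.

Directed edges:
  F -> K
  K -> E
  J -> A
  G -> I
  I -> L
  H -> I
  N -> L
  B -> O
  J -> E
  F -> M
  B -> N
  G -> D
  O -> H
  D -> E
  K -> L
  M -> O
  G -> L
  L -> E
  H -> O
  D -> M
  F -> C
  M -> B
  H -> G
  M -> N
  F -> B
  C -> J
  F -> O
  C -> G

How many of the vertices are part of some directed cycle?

6

A vertex is on a directed cycle iff it belongs to a strongly connected component of size ≥ 2 (or has a self-loop).
The vertices on cycles are {B, D, G, H, M, O} — 6 in total.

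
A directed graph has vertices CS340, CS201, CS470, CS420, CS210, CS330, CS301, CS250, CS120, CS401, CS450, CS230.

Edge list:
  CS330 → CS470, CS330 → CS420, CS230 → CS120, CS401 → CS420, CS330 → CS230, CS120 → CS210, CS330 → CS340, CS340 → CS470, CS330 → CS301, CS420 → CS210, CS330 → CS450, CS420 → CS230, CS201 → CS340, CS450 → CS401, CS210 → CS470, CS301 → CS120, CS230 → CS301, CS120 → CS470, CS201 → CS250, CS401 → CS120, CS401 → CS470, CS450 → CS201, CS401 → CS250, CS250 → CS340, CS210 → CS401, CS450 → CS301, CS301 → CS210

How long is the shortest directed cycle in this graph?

For each vertex v, BFS finds the shortest path from v back to v.
The shortest such closed walk is CS420 → CS210 → CS401 → CS420, length 3.

3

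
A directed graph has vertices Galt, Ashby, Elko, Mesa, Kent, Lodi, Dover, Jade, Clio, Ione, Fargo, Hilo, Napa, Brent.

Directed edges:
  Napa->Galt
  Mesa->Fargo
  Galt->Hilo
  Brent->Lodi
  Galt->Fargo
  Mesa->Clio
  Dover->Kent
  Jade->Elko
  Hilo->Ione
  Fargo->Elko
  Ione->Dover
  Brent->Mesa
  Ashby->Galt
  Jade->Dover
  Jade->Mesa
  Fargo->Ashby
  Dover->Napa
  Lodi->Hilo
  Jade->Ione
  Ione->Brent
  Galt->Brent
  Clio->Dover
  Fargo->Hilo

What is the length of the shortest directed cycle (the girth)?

3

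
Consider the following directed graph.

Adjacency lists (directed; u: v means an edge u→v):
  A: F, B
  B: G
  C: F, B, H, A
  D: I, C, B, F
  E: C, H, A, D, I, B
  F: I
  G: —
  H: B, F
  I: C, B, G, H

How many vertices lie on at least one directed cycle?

A vertex is on a directed cycle iff it belongs to a strongly connected component of size ≥ 2 (or has a self-loop).
The vertices on cycles are {A, C, F, H, I} — 5 in total.

5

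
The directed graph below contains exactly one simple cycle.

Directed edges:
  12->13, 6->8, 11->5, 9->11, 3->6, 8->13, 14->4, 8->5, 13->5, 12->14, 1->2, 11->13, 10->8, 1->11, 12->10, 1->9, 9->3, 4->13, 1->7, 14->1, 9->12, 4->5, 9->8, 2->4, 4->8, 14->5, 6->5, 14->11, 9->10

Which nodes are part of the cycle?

1, 9, 12, 14

DFS with gray/black marking from 1:
1 gray
  11 gray
    13 gray
      5 gray
      5 black
    13 black
    11→5: 5 black — skip
  11 black
  2 gray
    4 gray
      4→5: 5 black — skip
      4→13: 13 black — skip
      8 gray
        8→5: 5 black — skip
        8→13: 13 black — skip
      8 black
    4 black
  2 black
  7 gray
  7 black
  9 gray
    12 gray
      12→13: 13 black — skip
      10 gray
        10→8: 8 black — skip
      10 black
      14 gray
        14→4: 4 black — skip
        14→5: 5 black — skip
        14→11: 11 black — skip
        14→1: 1 is gray → back edge
Back edge closes the cycle 1 → 9 → 12 → 14 → 1; its vertices are {1, 9, 12, 14}.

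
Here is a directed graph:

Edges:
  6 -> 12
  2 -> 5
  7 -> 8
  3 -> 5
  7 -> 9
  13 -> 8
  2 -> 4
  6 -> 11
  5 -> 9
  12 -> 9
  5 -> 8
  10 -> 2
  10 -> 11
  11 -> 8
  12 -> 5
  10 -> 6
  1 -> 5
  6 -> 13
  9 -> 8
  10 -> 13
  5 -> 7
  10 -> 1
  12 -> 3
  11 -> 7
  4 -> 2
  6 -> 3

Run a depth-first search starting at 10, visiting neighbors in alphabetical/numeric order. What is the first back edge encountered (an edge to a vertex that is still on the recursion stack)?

4→2

DFS from 10 (visiting neighbors in alphabetical/numeric order); mark gray on enter, black on exit:
10 gray
  1 gray
    5 gray
      7 gray
        8 gray
        8 black
        9 gray
          9→8: 8 black — skip
        9 black
      7 black
      5→8: 8 black — skip
      5→9: 9 black — skip
    5 black
  1 black
  2 gray
    4 gray
      4→2: 2 is gray → back edge
First back edge: 4 → 2.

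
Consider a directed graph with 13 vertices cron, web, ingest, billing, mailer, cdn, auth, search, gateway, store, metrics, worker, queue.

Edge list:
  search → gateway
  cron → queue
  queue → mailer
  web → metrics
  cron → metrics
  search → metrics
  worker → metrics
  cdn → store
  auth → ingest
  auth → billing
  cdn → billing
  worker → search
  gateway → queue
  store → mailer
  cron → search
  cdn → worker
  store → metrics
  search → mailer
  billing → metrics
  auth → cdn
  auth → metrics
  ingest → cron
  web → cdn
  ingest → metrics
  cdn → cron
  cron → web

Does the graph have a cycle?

Yes

DFS with white/gray/black marking, starting from mailer:
mailer gray
mailer black
cron gray
  search gray
    metrics gray
    metrics black
    search→mailer: mailer black — skip
    gateway gray
      queue gray
        queue→mailer: mailer black — skip
      queue black
    gateway black
  search black
  web gray
    cdn gray
      billing gray
        billing→metrics: metrics black — skip
      billing black
      worker gray
        worker→search: search black — skip
        worker→metrics: metrics black — skip
      worker black
      cdn→cron: cron is gray → back edge
Back edge found, so a cycle exists: cron → web → cdn → cron.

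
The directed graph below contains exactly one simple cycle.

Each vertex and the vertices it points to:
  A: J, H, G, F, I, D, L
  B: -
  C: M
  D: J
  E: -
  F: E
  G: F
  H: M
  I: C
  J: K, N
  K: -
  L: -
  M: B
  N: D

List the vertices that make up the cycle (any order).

DFS with gray/black marking from J:
J gray
  K gray
  K black
  N gray
    D gray
      D→J: J is gray → back edge
Back edge closes the cycle J → N → D → J; its vertices are {D, J, N}.

D, J, N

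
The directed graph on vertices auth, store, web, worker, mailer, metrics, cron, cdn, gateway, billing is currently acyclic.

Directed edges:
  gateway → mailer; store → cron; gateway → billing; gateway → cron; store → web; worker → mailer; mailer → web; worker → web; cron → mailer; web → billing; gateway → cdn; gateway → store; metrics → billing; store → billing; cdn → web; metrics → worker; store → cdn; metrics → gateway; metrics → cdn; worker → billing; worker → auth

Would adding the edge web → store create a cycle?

Yes

Adding web→store creates a cycle iff store can already reach web.
Path from store: store → web.
So store → … → web → store is a cycle.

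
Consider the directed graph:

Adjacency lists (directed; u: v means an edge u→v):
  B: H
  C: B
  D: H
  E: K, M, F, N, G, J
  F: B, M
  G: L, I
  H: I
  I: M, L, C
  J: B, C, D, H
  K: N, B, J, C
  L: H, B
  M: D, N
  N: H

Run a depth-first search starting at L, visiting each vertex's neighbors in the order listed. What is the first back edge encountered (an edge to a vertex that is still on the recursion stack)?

D→H

DFS from L (visiting each vertex's neighbors in the order listed); mark gray on enter, black on exit:
L gray
  H gray
    I gray
      M gray
        D gray
          D→H: H is gray → back edge
First back edge: D → H.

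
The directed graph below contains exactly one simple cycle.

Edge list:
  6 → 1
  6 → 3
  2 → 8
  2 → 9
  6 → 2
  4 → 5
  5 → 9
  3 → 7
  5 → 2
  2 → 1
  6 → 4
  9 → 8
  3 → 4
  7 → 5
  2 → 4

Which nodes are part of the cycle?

2, 4, 5

DFS with gray/black marking from 2:
2 gray
  1 gray
  1 black
  8 gray
  8 black
  4 gray
    5 gray
      5→2: 2 is gray → back edge
Back edge closes the cycle 2 → 4 → 5 → 2; its vertices are {2, 4, 5}.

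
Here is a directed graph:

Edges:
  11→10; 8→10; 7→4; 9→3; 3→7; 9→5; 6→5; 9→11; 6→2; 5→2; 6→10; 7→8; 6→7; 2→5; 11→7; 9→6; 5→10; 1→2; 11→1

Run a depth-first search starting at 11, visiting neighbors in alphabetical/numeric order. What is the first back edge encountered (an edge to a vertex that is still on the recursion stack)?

DFS from 11 (visiting neighbors in alphabetical/numeric order); mark gray on enter, black on exit:
11 gray
  1 gray
    2 gray
      5 gray
        5→2: 2 is gray → back edge
First back edge: 5 → 2.

5→2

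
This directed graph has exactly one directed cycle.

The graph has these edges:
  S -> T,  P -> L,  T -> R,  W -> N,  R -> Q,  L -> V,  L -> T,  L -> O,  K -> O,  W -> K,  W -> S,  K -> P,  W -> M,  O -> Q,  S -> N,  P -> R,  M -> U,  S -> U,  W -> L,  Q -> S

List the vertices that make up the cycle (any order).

Q, R, S, T

DFS with gray/black marking from S:
S gray
  T gray
    R gray
      Q gray
        Q→S: S is gray → back edge
Back edge closes the cycle S → T → R → Q → S; its vertices are {Q, R, S, T}.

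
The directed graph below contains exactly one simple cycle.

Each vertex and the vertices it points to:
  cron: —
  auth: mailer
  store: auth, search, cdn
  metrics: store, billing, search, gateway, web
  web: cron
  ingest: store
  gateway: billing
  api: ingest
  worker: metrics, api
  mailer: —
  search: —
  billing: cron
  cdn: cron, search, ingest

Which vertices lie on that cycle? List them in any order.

cdn, store, ingest

DFS with gray/black marking from store:
store gray
  auth gray
    mailer gray
    mailer black
  auth black
  search gray
  search black
  cdn gray
    cron gray
    cron black
    cdn→search: search black — skip
    ingest gray
      ingest→store: store is gray → back edge
Back edge closes the cycle store → cdn → ingest → store; its vertices are {cdn, store, ingest}.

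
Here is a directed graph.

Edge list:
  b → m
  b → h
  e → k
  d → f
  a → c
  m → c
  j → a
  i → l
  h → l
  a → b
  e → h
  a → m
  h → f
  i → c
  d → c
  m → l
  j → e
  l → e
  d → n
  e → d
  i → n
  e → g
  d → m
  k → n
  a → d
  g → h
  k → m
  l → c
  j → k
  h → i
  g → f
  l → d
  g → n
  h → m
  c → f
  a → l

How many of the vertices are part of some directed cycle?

8

A vertex is on a directed cycle iff it belongs to a strongly connected component of size ≥ 2 (or has a self-loop).
The vertices on cycles are {d, e, g, h, i, k, l, m} — 8 in total.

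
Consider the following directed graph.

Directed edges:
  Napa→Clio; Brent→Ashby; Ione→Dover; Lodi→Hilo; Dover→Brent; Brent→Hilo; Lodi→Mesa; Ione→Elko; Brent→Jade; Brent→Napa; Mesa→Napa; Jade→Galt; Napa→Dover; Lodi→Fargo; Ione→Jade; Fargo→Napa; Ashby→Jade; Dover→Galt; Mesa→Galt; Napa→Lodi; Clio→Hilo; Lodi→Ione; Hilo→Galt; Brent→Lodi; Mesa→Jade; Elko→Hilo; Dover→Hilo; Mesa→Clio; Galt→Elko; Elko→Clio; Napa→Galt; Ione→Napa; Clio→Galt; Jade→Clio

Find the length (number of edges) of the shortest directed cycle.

3

For each vertex v, BFS finds the shortest path from v back to v.
The shortest such closed walk is Brent → Napa → Dover → Brent, length 3.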